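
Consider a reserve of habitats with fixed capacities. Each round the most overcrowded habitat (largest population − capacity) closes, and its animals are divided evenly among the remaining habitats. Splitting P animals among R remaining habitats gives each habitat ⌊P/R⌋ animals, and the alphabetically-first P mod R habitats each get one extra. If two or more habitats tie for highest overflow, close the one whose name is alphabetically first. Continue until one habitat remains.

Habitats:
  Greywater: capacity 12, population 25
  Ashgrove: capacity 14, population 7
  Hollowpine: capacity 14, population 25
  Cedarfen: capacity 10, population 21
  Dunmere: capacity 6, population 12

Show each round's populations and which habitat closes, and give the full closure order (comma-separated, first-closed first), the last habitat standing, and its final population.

Closure order: Greywater, Cedarfen, Hollowpine, Dunmere
Last habitat: Ashgrove with 90 animals

Round 1: Ashgrove=7 Cedarfen=21 Dunmere=12 Greywater=25 Hollowpine=25 → close Greywater (overflow 13)
  25÷4 = 6 each, +1 to first 1
Round 2: Ashgrove=14 Cedarfen=27 Dunmere=18 Hollowpine=31 → close Cedarfen (overflow 17)
  27÷3 = 9 each, +1 to first 0
Round 3: Ashgrove=23 Dunmere=27 Hollowpine=40 → close Hollowpine (overflow 26)
  40÷2 = 20 each, +1 to first 0
Round 4: Ashgrove=43 Dunmere=47 → close Dunmere (overflow 41)
  47÷1 = 47 each, +1 to first 0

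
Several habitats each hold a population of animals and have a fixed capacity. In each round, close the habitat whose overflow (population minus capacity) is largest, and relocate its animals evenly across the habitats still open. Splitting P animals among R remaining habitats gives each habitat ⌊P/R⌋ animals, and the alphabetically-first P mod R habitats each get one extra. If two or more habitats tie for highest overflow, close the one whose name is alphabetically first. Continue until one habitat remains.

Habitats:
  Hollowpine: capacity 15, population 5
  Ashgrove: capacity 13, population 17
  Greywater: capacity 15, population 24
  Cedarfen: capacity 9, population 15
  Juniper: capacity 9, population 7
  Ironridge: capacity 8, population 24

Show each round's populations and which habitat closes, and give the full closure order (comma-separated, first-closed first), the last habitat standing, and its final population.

Round 1: Ashgrove=17 Cedarfen=15 Greywater=24 Hollowpine=5 Ironridge=24 Juniper=7 → close Ironridge (overflow 16)
  24÷5 = 4 each, +1 to first 4
Round 2: Ashgrove=22 Cedarfen=20 Greywater=29 Hollowpine=10 Juniper=11 → close Greywater (overflow 14)
  29÷4 = 7 each, +1 to first 1
Round 3: Ashgrove=30 Cedarfen=27 Hollowpine=17 Juniper=18 → close Cedarfen (overflow 18)
  27÷3 = 9 each, +1 to first 0
Round 4: Ashgrove=39 Hollowpine=26 Juniper=27 → close Ashgrove (overflow 26)
  39÷2 = 19 each, +1 to first 1
Round 5: Hollowpine=46 Juniper=46 → close Juniper (overflow 37)
  46÷1 = 46 each, +1 to first 0

Closure order: Ironridge, Greywater, Cedarfen, Ashgrove, Juniper
Last habitat: Hollowpine with 92 animals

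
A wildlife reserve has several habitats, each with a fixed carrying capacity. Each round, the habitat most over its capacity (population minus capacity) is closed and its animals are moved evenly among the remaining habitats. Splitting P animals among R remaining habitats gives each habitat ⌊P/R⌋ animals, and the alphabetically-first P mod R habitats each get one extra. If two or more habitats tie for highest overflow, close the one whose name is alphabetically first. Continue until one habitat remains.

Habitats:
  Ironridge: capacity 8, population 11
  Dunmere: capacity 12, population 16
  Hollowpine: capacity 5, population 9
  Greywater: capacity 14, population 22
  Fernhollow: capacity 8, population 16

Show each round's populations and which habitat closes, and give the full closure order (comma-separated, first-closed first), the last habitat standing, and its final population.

Round 1: Dunmere=16 Fernhollow=16 Greywater=22 Hollowpine=9 Ironridge=11 → close Fernhollow (overflow 8)
  16÷4 = 4 each, +1 to first 0
Round 2: Dunmere=20 Greywater=26 Hollowpine=13 Ironridge=15 → close Greywater (overflow 12)
  26÷3 = 8 each, +1 to first 2
Round 3: Dunmere=29 Hollowpine=22 Ironridge=23 → close Dunmere (overflow 17)
  29÷2 = 14 each, +1 to first 1
Round 4: Hollowpine=37 Ironridge=37 → close Hollowpine (overflow 32)
  37÷1 = 37 each, +1 to first 0

Closure order: Fernhollow, Greywater, Dunmere, Hollowpine
Last habitat: Ironridge with 74 animals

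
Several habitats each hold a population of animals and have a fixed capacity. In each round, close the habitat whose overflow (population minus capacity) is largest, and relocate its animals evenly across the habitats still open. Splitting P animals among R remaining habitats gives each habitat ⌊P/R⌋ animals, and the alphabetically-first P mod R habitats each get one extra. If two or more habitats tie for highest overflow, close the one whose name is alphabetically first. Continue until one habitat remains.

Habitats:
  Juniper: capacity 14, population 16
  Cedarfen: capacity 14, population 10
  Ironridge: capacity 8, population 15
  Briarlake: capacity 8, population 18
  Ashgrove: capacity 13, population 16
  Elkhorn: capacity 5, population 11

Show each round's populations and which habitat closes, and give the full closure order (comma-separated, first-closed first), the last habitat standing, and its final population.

Round 1: Ashgrove=16 Briarlake=18 Cedarfen=10 Elkhorn=11 Ironridge=15 Juniper=16 → close Briarlake (overflow 10)
  18÷5 = 3 each, +1 to first 3
Round 2: Ashgrove=20 Cedarfen=14 Elkhorn=15 Ironridge=18 Juniper=19 → close Elkhorn (overflow 10)
  15÷4 = 3 each, +1 to first 3
Round 3: Ashgrove=24 Cedarfen=18 Ironridge=22 Juniper=22 → close Ironridge (overflow 14)
  22÷3 = 7 each, +1 to first 1
Round 4: Ashgrove=32 Cedarfen=25 Juniper=29 → close Ashgrove (overflow 19)
  32÷2 = 16 each, +1 to first 0
Round 5: Cedarfen=41 Juniper=45 → close Juniper (overflow 31)
  45÷1 = 45 each, +1 to first 0

Closure order: Briarlake, Elkhorn, Ironridge, Ashgrove, Juniper
Last habitat: Cedarfen with 86 animals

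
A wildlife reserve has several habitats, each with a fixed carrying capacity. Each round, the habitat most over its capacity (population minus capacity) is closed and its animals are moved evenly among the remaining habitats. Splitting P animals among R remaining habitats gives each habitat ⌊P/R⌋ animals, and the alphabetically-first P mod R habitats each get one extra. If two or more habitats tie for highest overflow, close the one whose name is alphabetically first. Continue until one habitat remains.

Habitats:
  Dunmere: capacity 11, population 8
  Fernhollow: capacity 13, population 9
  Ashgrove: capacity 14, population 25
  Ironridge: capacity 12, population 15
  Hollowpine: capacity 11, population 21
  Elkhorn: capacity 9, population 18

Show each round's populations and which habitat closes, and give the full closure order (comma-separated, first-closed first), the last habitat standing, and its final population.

Round 1: Ashgrove=25 Dunmere=8 Elkhorn=18 Fernhollow=9 Hollowpine=21 Ironridge=15 → close Ashgrove (overflow 11)
  25÷5 = 5 each, +1 to first 0
Round 2: Dunmere=13 Elkhorn=23 Fernhollow=14 Hollowpine=26 Ironridge=20 → close Hollowpine (overflow 15)
  26÷4 = 6 each, +1 to first 2
Round 3: Dunmere=20 Elkhorn=30 Fernhollow=20 Ironridge=26 → close Elkhorn (overflow 21)
  30÷3 = 10 each, +1 to first 0
Round 4: Dunmere=30 Fernhollow=30 Ironridge=36 → close Ironridge (overflow 24)
  36÷2 = 18 each, +1 to first 0
Round 5: Dunmere=48 Fernhollow=48 → close Dunmere (overflow 37)
  48÷1 = 48 each, +1 to first 0

Closure order: Ashgrove, Hollowpine, Elkhorn, Ironridge, Dunmere
Last habitat: Fernhollow with 96 animals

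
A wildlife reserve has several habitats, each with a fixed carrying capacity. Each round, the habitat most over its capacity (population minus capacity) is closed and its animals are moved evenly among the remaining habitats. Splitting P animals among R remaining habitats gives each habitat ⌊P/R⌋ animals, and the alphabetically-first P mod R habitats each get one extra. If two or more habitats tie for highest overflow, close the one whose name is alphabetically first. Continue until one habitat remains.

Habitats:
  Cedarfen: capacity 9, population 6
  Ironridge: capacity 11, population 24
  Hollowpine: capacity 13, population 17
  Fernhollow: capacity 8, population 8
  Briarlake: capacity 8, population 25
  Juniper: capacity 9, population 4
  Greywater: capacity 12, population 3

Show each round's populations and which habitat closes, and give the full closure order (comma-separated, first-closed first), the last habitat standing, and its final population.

Closure order: Briarlake, Ironridge, Hollowpine, Fernhollow, Cedarfen, Juniper
Last habitat: Greywater with 87 animals

Round 1: Briarlake=25 Cedarfen=6 Fernhollow=8 Greywater=3 Hollowpine=17 Ironridge=24 Juniper=4 → close Briarlake (overflow 17)
  25÷6 = 4 each, +1 to first 1
Round 2: Cedarfen=11 Fernhollow=12 Greywater=7 Hollowpine=21 Ironridge=28 Juniper=8 → close Ironridge (overflow 17)
  28÷5 = 5 each, +1 to first 3
Round 3: Cedarfen=17 Fernhollow=18 Greywater=13 Hollowpine=26 Juniper=13 → close Hollowpine (overflow 13)
  26÷4 = 6 each, +1 to first 2
Round 4: Cedarfen=24 Fernhollow=25 Greywater=19 Juniper=19 → close Fernhollow (overflow 17)
  25÷3 = 8 each, +1 to first 1
Round 5: Cedarfen=33 Greywater=27 Juniper=27 → close Cedarfen (overflow 24)
  33÷2 = 16 each, +1 to first 1
Round 6: Greywater=44 Juniper=43 → close Juniper (overflow 34)
  43÷1 = 43 each, +1 to first 0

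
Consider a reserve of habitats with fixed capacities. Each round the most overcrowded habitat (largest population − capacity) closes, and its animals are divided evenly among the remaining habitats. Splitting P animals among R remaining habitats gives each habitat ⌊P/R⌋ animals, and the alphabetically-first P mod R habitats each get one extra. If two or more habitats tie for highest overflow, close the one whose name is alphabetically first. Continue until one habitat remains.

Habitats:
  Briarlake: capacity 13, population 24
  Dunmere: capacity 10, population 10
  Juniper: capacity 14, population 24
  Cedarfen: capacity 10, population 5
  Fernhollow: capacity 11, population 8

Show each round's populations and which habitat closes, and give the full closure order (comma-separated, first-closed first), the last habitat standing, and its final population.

Round 1: Briarlake=24 Cedarfen=5 Dunmere=10 Fernhollow=8 Juniper=24 → close Briarlake (overflow 11)
  24÷4 = 6 each, +1 to first 0
Round 2: Cedarfen=11 Dunmere=16 Fernhollow=14 Juniper=30 → close Juniper (overflow 16)
  30÷3 = 10 each, +1 to first 0
Round 3: Cedarfen=21 Dunmere=26 Fernhollow=24 → close Dunmere (overflow 16)
  26÷2 = 13 each, +1 to first 0
Round 4: Cedarfen=34 Fernhollow=37 → close Fernhollow (overflow 26)
  37÷1 = 37 each, +1 to first 0

Closure order: Briarlake, Juniper, Dunmere, Fernhollow
Last habitat: Cedarfen with 71 animals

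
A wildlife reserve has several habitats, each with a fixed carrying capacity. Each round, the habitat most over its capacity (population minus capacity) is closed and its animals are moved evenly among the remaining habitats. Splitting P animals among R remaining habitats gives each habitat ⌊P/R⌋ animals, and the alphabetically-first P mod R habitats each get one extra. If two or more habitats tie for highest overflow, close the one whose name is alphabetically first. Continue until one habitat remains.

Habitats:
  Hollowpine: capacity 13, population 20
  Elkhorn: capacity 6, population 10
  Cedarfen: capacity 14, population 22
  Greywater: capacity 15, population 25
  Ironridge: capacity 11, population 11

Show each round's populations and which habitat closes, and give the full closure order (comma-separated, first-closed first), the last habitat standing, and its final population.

Closure order: Greywater, Cedarfen, Hollowpine, Elkhorn
Last habitat: Ironridge with 88 animals

Round 1: Cedarfen=22 Elkhorn=10 Greywater=25 Hollowpine=20 Ironridge=11 → close Greywater (overflow 10)
  25÷4 = 6 each, +1 to first 1
Round 2: Cedarfen=29 Elkhorn=16 Hollowpine=26 Ironridge=17 → close Cedarfen (overflow 15)
  29÷3 = 9 each, +1 to first 2
Round 3: Elkhorn=26 Hollowpine=36 Ironridge=26 → close Hollowpine (overflow 23)
  36÷2 = 18 each, +1 to first 0
Round 4: Elkhorn=44 Ironridge=44 → close Elkhorn (overflow 38)
  44÷1 = 44 each, +1 to first 0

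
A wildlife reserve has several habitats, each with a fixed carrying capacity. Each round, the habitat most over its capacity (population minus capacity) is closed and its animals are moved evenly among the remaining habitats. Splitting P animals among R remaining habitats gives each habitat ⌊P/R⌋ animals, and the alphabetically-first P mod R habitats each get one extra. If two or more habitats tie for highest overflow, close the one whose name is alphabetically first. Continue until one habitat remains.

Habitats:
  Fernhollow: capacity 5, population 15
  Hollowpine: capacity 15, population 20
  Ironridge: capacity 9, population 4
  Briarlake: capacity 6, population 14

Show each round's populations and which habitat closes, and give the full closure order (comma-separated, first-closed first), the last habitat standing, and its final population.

Closure order: Fernhollow, Briarlake, Hollowpine
Last habitat: Ironridge with 53 animals

Round 1: Briarlake=14 Fernhollow=15 Hollowpine=20 Ironridge=4 → close Fernhollow (overflow 10)
  15÷3 = 5 each, +1 to first 0
Round 2: Briarlake=19 Hollowpine=25 Ironridge=9 → close Briarlake (overflow 13)
  19÷2 = 9 each, +1 to first 1
Round 3: Hollowpine=35 Ironridge=18 → close Hollowpine (overflow 20)
  35÷1 = 35 each, +1 to first 0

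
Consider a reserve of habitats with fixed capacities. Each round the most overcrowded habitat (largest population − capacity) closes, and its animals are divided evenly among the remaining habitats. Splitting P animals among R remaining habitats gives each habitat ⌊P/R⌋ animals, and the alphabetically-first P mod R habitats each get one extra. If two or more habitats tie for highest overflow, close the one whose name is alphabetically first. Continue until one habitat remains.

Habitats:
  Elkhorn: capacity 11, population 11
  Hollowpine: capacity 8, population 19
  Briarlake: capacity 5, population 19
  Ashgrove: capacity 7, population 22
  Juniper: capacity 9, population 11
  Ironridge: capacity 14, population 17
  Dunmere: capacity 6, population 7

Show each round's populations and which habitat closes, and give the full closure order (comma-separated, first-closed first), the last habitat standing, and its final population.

Closure order: Ashgrove, Briarlake, Hollowpine, Dunmere, Ironridge, Elkhorn
Last habitat: Juniper with 106 animals

Round 1: Ashgrove=22 Briarlake=19 Dunmere=7 Elkhorn=11 Hollowpine=19 Ironridge=17 Juniper=11 → close Ashgrove (overflow 15)
  22÷6 = 3 each, +1 to first 4
Round 2: Briarlake=23 Dunmere=11 Elkhorn=15 Hollowpine=23 Ironridge=20 Juniper=14 → close Briarlake (overflow 18)
  23÷5 = 4 each, +1 to first 3
Round 3: Dunmere=16 Elkhorn=20 Hollowpine=28 Ironridge=24 Juniper=18 → close Hollowpine (overflow 20)
  28÷4 = 7 each, +1 to first 0
Round 4: Dunmere=23 Elkhorn=27 Ironridge=31 Juniper=25 → close Dunmere (overflow 17)
  23÷3 = 7 each, +1 to first 2
Round 5: Elkhorn=35 Ironridge=39 Juniper=32 → close Ironridge (overflow 25)
  39÷2 = 19 each, +1 to first 1
Round 6: Elkhorn=55 Juniper=51 → close Elkhorn (overflow 44)
  55÷1 = 55 each, +1 to first 0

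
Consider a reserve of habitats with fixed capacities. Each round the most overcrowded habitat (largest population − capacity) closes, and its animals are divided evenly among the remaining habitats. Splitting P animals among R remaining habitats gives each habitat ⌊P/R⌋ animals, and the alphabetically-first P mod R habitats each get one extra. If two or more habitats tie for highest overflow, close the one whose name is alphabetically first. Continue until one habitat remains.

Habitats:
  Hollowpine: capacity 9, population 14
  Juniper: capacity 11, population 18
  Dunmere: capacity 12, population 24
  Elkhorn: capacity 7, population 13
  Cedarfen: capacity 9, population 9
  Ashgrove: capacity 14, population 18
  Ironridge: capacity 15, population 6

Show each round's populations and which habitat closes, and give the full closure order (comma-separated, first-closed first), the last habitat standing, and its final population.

Round 1: Ashgrove=18 Cedarfen=9 Dunmere=24 Elkhorn=13 Hollowpine=14 Ironridge=6 Juniper=18 → close Dunmere (overflow 12)
  24÷6 = 4 each, +1 to first 0
Round 2: Ashgrove=22 Cedarfen=13 Elkhorn=17 Hollowpine=18 Ironridge=10 Juniper=22 → close Juniper (overflow 11)
  22÷5 = 4 each, +1 to first 2
Round 3: Ashgrove=27 Cedarfen=18 Elkhorn=21 Hollowpine=22 Ironridge=14 → close Elkhorn (overflow 14)
  21÷4 = 5 each, +1 to first 1
Round 4: Ashgrove=33 Cedarfen=23 Hollowpine=27 Ironridge=19 → close Ashgrove (overflow 19)
  33÷3 = 11 each, +1 to first 0
Round 5: Cedarfen=34 Hollowpine=38 Ironridge=30 → close Hollowpine (overflow 29)
  38÷2 = 19 each, +1 to first 0
Round 6: Cedarfen=53 Ironridge=49 → close Cedarfen (overflow 44)
  53÷1 = 53 each, +1 to first 0

Closure order: Dunmere, Juniper, Elkhorn, Ashgrove, Hollowpine, Cedarfen
Last habitat: Ironridge with 102 animals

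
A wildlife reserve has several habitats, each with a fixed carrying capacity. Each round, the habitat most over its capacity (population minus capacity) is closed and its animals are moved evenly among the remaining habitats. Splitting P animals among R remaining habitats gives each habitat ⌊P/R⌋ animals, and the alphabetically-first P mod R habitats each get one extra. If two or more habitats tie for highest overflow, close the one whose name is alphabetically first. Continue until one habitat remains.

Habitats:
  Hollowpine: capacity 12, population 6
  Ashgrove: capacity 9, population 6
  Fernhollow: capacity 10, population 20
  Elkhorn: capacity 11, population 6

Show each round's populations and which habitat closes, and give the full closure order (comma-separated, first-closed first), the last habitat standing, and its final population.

Closure order: Fernhollow, Ashgrove, Elkhorn
Last habitat: Hollowpine with 38 animals

Round 1: Ashgrove=6 Elkhorn=6 Fernhollow=20 Hollowpine=6 → close Fernhollow (overflow 10)
  20÷3 = 6 each, +1 to first 2
Round 2: Ashgrove=13 Elkhorn=13 Hollowpine=12 → close Ashgrove (overflow 4)
  13÷2 = 6 each, +1 to first 1
Round 3: Elkhorn=20 Hollowpine=18 → close Elkhorn (overflow 9)
  20÷1 = 20 each, +1 to first 0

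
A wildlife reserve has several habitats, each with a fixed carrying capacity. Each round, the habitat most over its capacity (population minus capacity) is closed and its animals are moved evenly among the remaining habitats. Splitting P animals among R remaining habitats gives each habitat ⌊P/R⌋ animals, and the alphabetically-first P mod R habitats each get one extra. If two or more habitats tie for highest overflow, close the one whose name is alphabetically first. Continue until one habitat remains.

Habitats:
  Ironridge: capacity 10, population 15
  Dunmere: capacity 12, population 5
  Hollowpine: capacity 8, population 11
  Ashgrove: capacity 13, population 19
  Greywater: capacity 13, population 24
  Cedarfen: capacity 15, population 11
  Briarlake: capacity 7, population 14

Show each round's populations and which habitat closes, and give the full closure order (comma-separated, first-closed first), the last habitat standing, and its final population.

Closure order: Greywater, Briarlake, Ashgrove, Ironridge, Hollowpine, Cedarfen
Last habitat: Dunmere with 99 animals

Round 1: Ashgrove=19 Briarlake=14 Cedarfen=11 Dunmere=5 Greywater=24 Hollowpine=11 Ironridge=15 → close Greywater (overflow 11)
  24÷6 = 4 each, +1 to first 0
Round 2: Ashgrove=23 Briarlake=18 Cedarfen=15 Dunmere=9 Hollowpine=15 Ironridge=19 → close Briarlake (overflow 11)
  18÷5 = 3 each, +1 to first 3
Round 3: Ashgrove=27 Cedarfen=19 Dunmere=13 Hollowpine=18 Ironridge=22 → close Ashgrove (overflow 14)
  27÷4 = 6 each, +1 to first 3
Round 4: Cedarfen=26 Dunmere=20 Hollowpine=25 Ironridge=28 → close Ironridge (overflow 18)
  28÷3 = 9 each, +1 to first 1
Round 5: Cedarfen=36 Dunmere=29 Hollowpine=34 → close Hollowpine (overflow 26)
  34÷2 = 17 each, +1 to first 0
Round 6: Cedarfen=53 Dunmere=46 → close Cedarfen (overflow 38)
  53÷1 = 53 each, +1 to first 0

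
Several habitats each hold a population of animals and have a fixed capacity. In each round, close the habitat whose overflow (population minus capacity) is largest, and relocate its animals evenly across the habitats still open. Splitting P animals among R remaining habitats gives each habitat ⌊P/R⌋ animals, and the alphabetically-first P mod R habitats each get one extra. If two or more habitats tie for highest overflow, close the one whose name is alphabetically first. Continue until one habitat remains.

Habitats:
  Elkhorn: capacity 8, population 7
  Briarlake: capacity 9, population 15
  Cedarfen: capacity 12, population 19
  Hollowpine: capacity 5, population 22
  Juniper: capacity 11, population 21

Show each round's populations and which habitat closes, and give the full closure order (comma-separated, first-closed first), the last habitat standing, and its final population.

Round 1: Briarlake=15 Cedarfen=19 Elkhorn=7 Hollowpine=22 Juniper=21 → close Hollowpine (overflow 17)
  22÷4 = 5 each, +1 to first 2
Round 2: Briarlake=21 Cedarfen=25 Elkhorn=12 Juniper=26 → close Juniper (overflow 15)
  26÷3 = 8 each, +1 to first 2
Round 3: Briarlake=30 Cedarfen=34 Elkhorn=20 → close Cedarfen (overflow 22)
  34÷2 = 17 each, +1 to first 0
Round 4: Briarlake=47 Elkhorn=37 → close Briarlake (overflow 38)
  47÷1 = 47 each, +1 to first 0

Closure order: Hollowpine, Juniper, Cedarfen, Briarlake
Last habitat: Elkhorn with 84 animals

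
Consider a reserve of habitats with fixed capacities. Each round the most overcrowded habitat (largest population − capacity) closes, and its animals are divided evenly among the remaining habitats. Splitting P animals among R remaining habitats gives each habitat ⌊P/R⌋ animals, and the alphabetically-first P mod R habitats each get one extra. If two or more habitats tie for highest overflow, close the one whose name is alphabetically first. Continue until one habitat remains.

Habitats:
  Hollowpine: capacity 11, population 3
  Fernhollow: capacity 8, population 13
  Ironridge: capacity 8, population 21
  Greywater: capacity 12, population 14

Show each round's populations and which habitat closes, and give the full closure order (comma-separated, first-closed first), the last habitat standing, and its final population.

Closure order: Ironridge, Fernhollow, Greywater
Last habitat: Hollowpine with 51 animals

Round 1: Fernhollow=13 Greywater=14 Hollowpine=3 Ironridge=21 → close Ironridge (overflow 13)
  21÷3 = 7 each, +1 to first 0
Round 2: Fernhollow=20 Greywater=21 Hollowpine=10 → close Fernhollow (overflow 12)
  20÷2 = 10 each, +1 to first 0
Round 3: Greywater=31 Hollowpine=20 → close Greywater (overflow 19)
  31÷1 = 31 each, +1 to first 0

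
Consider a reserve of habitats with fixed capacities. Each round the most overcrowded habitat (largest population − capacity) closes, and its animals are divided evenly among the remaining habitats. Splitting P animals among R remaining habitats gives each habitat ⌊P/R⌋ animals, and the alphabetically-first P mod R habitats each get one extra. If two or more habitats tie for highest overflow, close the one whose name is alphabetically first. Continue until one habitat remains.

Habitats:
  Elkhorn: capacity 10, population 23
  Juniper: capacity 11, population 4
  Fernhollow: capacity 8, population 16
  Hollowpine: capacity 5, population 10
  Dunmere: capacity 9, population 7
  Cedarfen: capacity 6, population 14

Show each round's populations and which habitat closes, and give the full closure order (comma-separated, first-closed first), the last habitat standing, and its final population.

Closure order: Elkhorn, Cedarfen, Fernhollow, Hollowpine, Dunmere
Last habitat: Juniper with 74 animals

Round 1: Cedarfen=14 Dunmere=7 Elkhorn=23 Fernhollow=16 Hollowpine=10 Juniper=4 → close Elkhorn (overflow 13)
  23÷5 = 4 each, +1 to first 3
Round 2: Cedarfen=19 Dunmere=12 Fernhollow=21 Hollowpine=14 Juniper=8 → close Cedarfen (overflow 13)
  19÷4 = 4 each, +1 to first 3
Round 3: Dunmere=17 Fernhollow=26 Hollowpine=19 Juniper=12 → close Fernhollow (overflow 18)
  26÷3 = 8 each, +1 to first 2
Round 4: Dunmere=26 Hollowpine=28 Juniper=20 → close Hollowpine (overflow 23)
  28÷2 = 14 each, +1 to first 0
Round 5: Dunmere=40 Juniper=34 → close Dunmere (overflow 31)
  40÷1 = 40 each, +1 to first 0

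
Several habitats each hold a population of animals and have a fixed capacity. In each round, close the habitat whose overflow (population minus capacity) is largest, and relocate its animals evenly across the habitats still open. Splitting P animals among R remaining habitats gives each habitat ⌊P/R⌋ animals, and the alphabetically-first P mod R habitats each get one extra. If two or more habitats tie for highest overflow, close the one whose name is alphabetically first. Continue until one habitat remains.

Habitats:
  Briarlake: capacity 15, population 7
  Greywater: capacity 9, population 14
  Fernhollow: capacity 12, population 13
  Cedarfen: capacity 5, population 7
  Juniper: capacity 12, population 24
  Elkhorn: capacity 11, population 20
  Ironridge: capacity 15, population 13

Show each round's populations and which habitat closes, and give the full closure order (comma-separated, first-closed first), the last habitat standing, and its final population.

Closure order: Juniper, Elkhorn, Greywater, Cedarfen, Fernhollow, Ironridge
Last habitat: Briarlake with 98 animals

Round 1: Briarlake=7 Cedarfen=7 Elkhorn=20 Fernhollow=13 Greywater=14 Ironridge=13 Juniper=24 → close Juniper (overflow 12)
  24÷6 = 4 each, +1 to first 0
Round 2: Briarlake=11 Cedarfen=11 Elkhorn=24 Fernhollow=17 Greywater=18 Ironridge=17 → close Elkhorn (overflow 13)
  24÷5 = 4 each, +1 to first 4
Round 3: Briarlake=16 Cedarfen=16 Fernhollow=22 Greywater=23 Ironridge=21 → close Greywater (overflow 14)
  23÷4 = 5 each, +1 to first 3
Round 4: Briarlake=22 Cedarfen=22 Fernhollow=28 Ironridge=26 → close Cedarfen (overflow 17)
  22÷3 = 7 each, +1 to first 1
Round 5: Briarlake=30 Fernhollow=35 Ironridge=33 → close Fernhollow (overflow 23)
  35÷2 = 17 each, +1 to first 1
Round 6: Briarlake=48 Ironridge=50 → close Ironridge (overflow 35)
  50÷1 = 50 each, +1 to first 0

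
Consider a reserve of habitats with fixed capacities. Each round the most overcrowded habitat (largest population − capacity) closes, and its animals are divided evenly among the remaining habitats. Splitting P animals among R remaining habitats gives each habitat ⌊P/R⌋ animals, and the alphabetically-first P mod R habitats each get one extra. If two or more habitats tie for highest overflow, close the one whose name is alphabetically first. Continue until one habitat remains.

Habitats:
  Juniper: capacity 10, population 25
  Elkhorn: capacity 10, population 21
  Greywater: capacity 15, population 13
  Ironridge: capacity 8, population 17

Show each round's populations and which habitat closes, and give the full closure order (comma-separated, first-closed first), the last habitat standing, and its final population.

Closure order: Juniper, Elkhorn, Ironridge
Last habitat: Greywater with 76 animals

Round 1: Elkhorn=21 Greywater=13 Ironridge=17 Juniper=25 → close Juniper (overflow 15)
  25÷3 = 8 each, +1 to first 1
Round 2: Elkhorn=30 Greywater=21 Ironridge=25 → close Elkhorn (overflow 20)
  30÷2 = 15 each, +1 to first 0
Round 3: Greywater=36 Ironridge=40 → close Ironridge (overflow 32)
  40÷1 = 40 each, +1 to first 0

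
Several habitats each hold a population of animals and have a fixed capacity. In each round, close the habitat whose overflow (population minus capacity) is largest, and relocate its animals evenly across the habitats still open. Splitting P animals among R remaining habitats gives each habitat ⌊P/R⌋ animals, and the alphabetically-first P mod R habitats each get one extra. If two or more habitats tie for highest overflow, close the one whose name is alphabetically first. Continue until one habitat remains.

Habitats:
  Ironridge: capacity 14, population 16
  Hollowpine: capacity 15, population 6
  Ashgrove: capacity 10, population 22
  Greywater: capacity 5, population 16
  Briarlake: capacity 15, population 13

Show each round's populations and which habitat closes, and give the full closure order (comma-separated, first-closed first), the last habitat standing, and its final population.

Closure order: Ashgrove, Greywater, Ironridge, Briarlake
Last habitat: Hollowpine with 73 animals

Round 1: Ashgrove=22 Briarlake=13 Greywater=16 Hollowpine=6 Ironridge=16 → close Ashgrove (overflow 12)
  22÷4 = 5 each, +1 to first 2
Round 2: Briarlake=19 Greywater=22 Hollowpine=11 Ironridge=21 → close Greywater (overflow 17)
  22÷3 = 7 each, +1 to first 1
Round 3: Briarlake=27 Hollowpine=18 Ironridge=28 → close Ironridge (overflow 14)
  28÷2 = 14 each, +1 to first 0
Round 4: Briarlake=41 Hollowpine=32 → close Briarlake (overflow 26)
  41÷1 = 41 each, +1 to first 0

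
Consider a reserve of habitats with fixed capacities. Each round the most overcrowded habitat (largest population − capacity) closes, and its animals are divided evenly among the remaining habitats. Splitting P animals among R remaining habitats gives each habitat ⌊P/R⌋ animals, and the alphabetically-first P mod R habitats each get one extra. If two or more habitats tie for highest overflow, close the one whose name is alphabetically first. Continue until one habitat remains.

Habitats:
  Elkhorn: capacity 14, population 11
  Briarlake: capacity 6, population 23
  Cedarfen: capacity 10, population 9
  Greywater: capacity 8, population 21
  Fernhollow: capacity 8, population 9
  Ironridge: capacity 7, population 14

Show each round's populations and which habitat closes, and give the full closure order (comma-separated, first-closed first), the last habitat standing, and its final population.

Closure order: Briarlake, Greywater, Ironridge, Fernhollow, Cedarfen
Last habitat: Elkhorn with 87 animals

Round 1: Briarlake=23 Cedarfen=9 Elkhorn=11 Fernhollow=9 Greywater=21 Ironridge=14 → close Briarlake (overflow 17)
  23÷5 = 4 each, +1 to first 3
Round 2: Cedarfen=14 Elkhorn=16 Fernhollow=14 Greywater=25 Ironridge=18 → close Greywater (overflow 17)
  25÷4 = 6 each, +1 to first 1
Round 3: Cedarfen=21 Elkhorn=22 Fernhollow=20 Ironridge=24 → close Ironridge (overflow 17)
  24÷3 = 8 each, +1 to first 0
Round 4: Cedarfen=29 Elkhorn=30 Fernhollow=28 → close Fernhollow (overflow 20)
  28÷2 = 14 each, +1 to first 0
Round 5: Cedarfen=43 Elkhorn=44 → close Cedarfen (overflow 33)
  43÷1 = 43 each, +1 to first 0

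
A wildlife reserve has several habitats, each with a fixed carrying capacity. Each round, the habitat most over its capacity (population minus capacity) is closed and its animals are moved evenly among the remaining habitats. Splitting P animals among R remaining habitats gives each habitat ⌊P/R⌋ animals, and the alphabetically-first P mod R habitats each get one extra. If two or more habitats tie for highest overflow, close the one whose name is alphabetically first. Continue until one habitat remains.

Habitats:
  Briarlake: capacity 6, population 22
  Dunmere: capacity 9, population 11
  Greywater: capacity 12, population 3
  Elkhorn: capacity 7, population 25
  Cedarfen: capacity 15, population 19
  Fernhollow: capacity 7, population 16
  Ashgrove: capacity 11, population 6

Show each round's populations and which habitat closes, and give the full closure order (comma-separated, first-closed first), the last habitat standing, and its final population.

Closure order: Elkhorn, Briarlake, Fernhollow, Cedarfen, Dunmere, Ashgrove
Last habitat: Greywater with 102 animals

Round 1: Ashgrove=6 Briarlake=22 Cedarfen=19 Dunmere=11 Elkhorn=25 Fernhollow=16 Greywater=3 → close Elkhorn (overflow 18)
  25÷6 = 4 each, +1 to first 1
Round 2: Ashgrove=11 Briarlake=26 Cedarfen=23 Dunmere=15 Fernhollow=20 Greywater=7 → close Briarlake (overflow 20)
  26÷5 = 5 each, +1 to first 1
Round 3: Ashgrove=17 Cedarfen=28 Dunmere=20 Fernhollow=25 Greywater=12 → close Fernhollow (overflow 18)
  25÷4 = 6 each, +1 to first 1
Round 4: Ashgrove=24 Cedarfen=34 Dunmere=26 Greywater=18 → close Cedarfen (overflow 19)
  34÷3 = 11 each, +1 to first 1
Round 5: Ashgrove=36 Dunmere=37 Greywater=29 → close Dunmere (overflow 28)
  37÷2 = 18 each, +1 to first 1
Round 6: Ashgrove=55 Greywater=47 → close Ashgrove (overflow 44)
  55÷1 = 55 each, +1 to first 0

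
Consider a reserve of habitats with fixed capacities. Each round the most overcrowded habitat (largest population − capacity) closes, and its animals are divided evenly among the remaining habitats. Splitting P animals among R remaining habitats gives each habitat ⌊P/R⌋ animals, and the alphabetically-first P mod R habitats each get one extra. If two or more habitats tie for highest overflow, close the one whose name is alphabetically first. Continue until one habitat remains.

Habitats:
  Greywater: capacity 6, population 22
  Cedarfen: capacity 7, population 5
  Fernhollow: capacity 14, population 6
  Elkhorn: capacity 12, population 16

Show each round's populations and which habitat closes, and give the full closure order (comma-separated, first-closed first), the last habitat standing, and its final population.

Closure order: Greywater, Elkhorn, Cedarfen
Last habitat: Fernhollow with 49 animals

Round 1: Cedarfen=5 Elkhorn=16 Fernhollow=6 Greywater=22 → close Greywater (overflow 16)
  22÷3 = 7 each, +1 to first 1
Round 2: Cedarfen=13 Elkhorn=23 Fernhollow=13 → close Elkhorn (overflow 11)
  23÷2 = 11 each, +1 to first 1
Round 3: Cedarfen=25 Fernhollow=24 → close Cedarfen (overflow 18)
  25÷1 = 25 each, +1 to first 0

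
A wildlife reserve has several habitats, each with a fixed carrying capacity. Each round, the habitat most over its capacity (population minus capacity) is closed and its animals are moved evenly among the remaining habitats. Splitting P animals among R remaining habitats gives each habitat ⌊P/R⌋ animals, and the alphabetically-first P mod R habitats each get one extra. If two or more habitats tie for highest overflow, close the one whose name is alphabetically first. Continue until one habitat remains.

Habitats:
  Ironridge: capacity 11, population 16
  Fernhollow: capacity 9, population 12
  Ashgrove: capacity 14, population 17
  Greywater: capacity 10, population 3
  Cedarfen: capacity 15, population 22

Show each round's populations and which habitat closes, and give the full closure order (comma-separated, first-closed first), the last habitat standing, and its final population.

Round 1: Ashgrove=17 Cedarfen=22 Fernhollow=12 Greywater=3 Ironridge=16 → close Cedarfen (overflow 7)
  22÷4 = 5 each, +1 to first 2
Round 2: Ashgrove=23 Fernhollow=18 Greywater=8 Ironridge=21 → close Ironridge (overflow 10)
  21÷3 = 7 each, +1 to first 0
Round 3: Ashgrove=30 Fernhollow=25 Greywater=15 → close Ashgrove (overflow 16)
  30÷2 = 15 each, +1 to first 0
Round 4: Fernhollow=40 Greywater=30 → close Fernhollow (overflow 31)
  40÷1 = 40 each, +1 to first 0

Closure order: Cedarfen, Ironridge, Ashgrove, Fernhollow
Last habitat: Greywater with 70 animals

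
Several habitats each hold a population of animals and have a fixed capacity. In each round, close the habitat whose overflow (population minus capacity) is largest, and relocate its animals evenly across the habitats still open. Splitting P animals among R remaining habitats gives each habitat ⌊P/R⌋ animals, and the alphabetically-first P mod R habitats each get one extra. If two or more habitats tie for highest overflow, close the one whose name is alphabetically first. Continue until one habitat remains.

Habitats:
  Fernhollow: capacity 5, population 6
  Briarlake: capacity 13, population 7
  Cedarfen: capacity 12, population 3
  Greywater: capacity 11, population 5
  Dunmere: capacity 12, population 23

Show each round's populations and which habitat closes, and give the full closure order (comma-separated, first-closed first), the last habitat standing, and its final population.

Closure order: Dunmere, Fernhollow, Briarlake, Greywater
Last habitat: Cedarfen with 44 animals

Round 1: Briarlake=7 Cedarfen=3 Dunmere=23 Fernhollow=6 Greywater=5 → close Dunmere (overflow 11)
  23÷4 = 5 each, +1 to first 3
Round 2: Briarlake=13 Cedarfen=9 Fernhollow=12 Greywater=10 → close Fernhollow (overflow 7)
  12÷3 = 4 each, +1 to first 0
Round 3: Briarlake=17 Cedarfen=13 Greywater=14 → close Briarlake (overflow 4)
  17÷2 = 8 each, +1 to first 1
Round 4: Cedarfen=22 Greywater=22 → close Greywater (overflow 11)
  22÷1 = 22 each, +1 to first 0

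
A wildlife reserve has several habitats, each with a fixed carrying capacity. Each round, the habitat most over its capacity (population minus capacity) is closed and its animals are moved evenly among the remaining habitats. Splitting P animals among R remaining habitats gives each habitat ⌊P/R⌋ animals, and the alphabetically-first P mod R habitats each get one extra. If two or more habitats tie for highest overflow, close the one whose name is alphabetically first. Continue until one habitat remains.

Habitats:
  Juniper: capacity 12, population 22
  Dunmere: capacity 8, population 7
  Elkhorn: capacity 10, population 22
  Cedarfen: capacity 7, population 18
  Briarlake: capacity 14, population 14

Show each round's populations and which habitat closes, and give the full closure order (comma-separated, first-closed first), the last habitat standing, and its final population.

Closure order: Elkhorn, Cedarfen, Juniper, Briarlake
Last habitat: Dunmere with 83 animals

Round 1: Briarlake=14 Cedarfen=18 Dunmere=7 Elkhorn=22 Juniper=22 → close Elkhorn (overflow 12)
  22÷4 = 5 each, +1 to first 2
Round 2: Briarlake=20 Cedarfen=24 Dunmere=12 Juniper=27 → close Cedarfen (overflow 17)
  24÷3 = 8 each, +1 to first 0
Round 3: Briarlake=28 Dunmere=20 Juniper=35 → close Juniper (overflow 23)
  35÷2 = 17 each, +1 to first 1
Round 4: Briarlake=46 Dunmere=37 → close Briarlake (overflow 32)
  46÷1 = 46 each, +1 to first 0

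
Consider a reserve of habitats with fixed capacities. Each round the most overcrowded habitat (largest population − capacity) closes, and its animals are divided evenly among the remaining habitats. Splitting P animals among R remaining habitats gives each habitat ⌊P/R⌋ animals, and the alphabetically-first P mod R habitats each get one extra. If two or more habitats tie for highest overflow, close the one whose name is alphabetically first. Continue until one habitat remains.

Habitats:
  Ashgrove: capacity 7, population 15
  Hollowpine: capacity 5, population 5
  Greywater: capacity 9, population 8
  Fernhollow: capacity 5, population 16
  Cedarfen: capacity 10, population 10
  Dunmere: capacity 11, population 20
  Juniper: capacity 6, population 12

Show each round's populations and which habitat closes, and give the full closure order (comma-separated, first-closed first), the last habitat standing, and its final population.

Round 1: Ashgrove=15 Cedarfen=10 Dunmere=20 Fernhollow=16 Greywater=8 Hollowpine=5 Juniper=12 → close Fernhollow (overflow 11)
  16÷6 = 2 each, +1 to first 4
Round 2: Ashgrove=18 Cedarfen=13 Dunmere=23 Greywater=11 Hollowpine=7 Juniper=14 → close Dunmere (overflow 12)
  23÷5 = 4 each, +1 to first 3
Round 3: Ashgrove=23 Cedarfen=18 Greywater=16 Hollowpine=11 Juniper=18 → close Ashgrove (overflow 16)
  23÷4 = 5 each, +1 to first 3
Round 4: Cedarfen=24 Greywater=22 Hollowpine=17 Juniper=23 → close Juniper (overflow 17)
  23÷3 = 7 each, +1 to first 2
Round 5: Cedarfen=32 Greywater=30 Hollowpine=24 → close Cedarfen (overflow 22)
  32÷2 = 16 each, +1 to first 0
Round 6: Greywater=46 Hollowpine=40 → close Greywater (overflow 37)
  46÷1 = 46 each, +1 to first 0

Closure order: Fernhollow, Dunmere, Ashgrove, Juniper, Cedarfen, Greywater
Last habitat: Hollowpine with 86 animals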